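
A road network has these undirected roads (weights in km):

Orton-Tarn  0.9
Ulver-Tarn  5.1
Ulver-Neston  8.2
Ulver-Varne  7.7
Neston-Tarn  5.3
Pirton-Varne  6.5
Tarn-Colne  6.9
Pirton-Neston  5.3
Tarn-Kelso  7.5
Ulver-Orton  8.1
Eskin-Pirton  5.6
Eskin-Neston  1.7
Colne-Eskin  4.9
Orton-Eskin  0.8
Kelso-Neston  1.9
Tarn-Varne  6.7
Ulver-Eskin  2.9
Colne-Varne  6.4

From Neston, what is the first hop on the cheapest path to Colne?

Eskin

Candidate routes:
Neston–Eskin–Orton–Tarn–Colne: 1.7+0.8+0.9+6.9 = 10.3
Neston–Eskin–Colne: 1.7+4.9 = 6.6
Cheapest is Neston–Eskin–Colne at 6.6 km.
So from Neston the first move is to Eskin.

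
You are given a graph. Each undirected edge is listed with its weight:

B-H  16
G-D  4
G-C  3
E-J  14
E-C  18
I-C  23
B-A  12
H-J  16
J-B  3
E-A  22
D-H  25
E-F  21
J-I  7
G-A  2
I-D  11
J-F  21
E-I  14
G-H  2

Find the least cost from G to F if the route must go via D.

43

Shortest G→D: G–D = 4
Shortest D→F: D–I–J–F = 39
Total via D: 4 + 39 = 43.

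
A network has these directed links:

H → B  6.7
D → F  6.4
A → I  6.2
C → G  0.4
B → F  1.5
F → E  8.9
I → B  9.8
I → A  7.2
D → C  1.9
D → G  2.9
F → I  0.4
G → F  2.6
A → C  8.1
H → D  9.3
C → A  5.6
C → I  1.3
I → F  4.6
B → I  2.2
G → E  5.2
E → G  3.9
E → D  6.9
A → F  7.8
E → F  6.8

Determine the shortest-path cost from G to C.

14

Compare a few routes:
G - E - F - I - A - C: 5.2+6.8+0.4+7.2+8.1 = 27.7
G - F - E - D - C: 2.6+8.9+6.9+1.9 = 20.3
G - E - D - C: 5.2+6.9+1.9 = 14
G - F - I - A - C: 2.6+0.4+7.2+8.1 = 18.3
Cheapest is G - E - D - C at 14.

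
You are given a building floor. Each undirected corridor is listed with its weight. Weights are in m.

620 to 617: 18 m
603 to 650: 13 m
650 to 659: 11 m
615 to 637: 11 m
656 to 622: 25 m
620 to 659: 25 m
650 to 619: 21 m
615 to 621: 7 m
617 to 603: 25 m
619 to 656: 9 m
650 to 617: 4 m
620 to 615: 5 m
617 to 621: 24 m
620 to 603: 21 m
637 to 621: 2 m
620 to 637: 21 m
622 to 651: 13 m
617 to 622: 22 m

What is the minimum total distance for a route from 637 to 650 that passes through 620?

Shortest 637→620: 637 → 621 → 615 → 620 = 14
Shortest 620→650: 620 → 617 → 650 = 22
Total via 620: 14 + 22 = 36 m.

36 m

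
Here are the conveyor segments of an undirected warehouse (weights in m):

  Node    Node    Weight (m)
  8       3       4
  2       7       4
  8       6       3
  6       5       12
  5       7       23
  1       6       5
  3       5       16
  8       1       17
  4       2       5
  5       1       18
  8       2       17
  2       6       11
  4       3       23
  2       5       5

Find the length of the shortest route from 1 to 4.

Enumerating some paths:
1 → 6 → 5 → 2 → 4: 5+12+5+5 = 27
1 → 6 → 2 → 4: 5+11+5 = 21
Cheapest is 1 → 6 → 2 → 4 at 21 m.

21 m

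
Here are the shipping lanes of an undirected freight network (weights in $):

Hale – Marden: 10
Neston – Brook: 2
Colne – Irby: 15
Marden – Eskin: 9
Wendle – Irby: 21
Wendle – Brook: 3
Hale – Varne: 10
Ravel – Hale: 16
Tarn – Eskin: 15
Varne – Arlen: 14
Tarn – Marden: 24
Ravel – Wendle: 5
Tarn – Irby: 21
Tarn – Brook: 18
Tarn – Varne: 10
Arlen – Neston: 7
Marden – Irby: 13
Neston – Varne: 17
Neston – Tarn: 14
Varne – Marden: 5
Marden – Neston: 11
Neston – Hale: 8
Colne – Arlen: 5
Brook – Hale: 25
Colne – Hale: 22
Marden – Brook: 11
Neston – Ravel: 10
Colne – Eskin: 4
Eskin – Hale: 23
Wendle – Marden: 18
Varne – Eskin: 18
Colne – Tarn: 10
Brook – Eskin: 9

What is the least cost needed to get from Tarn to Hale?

Shortest distances from Tarn:
Tarn: 0
Varne: 10  (via Tarn)
Colne: 10  (via Tarn)
Eskin: 14  (via Colne)
Neston: 14  (via Tarn)
Arlen: 15  (via Colne)
Marden: 15  (via Varne)
Brook: 16  (via Neston)
Wendle: 19  (via Brook)
Hale: 20  (via Varne)
Shortest route: Tarn → Varne → Hale = $20.

$20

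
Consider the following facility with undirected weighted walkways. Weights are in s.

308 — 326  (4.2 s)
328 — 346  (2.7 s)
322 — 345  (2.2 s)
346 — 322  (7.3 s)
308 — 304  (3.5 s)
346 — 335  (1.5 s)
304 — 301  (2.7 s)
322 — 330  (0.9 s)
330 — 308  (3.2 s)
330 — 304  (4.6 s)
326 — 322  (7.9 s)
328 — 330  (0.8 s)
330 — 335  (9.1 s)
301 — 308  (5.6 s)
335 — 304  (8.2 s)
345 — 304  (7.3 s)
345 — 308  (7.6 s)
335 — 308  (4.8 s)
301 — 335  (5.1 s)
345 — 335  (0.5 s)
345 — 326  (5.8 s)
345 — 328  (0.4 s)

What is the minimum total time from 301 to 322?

Shortest distances from 301:
301: 0
304: 2.7  (via 301)
335: 5.1  (via 301)
308: 5.6  (via 301)
345: 5.6  (via 335)
328: 6  (via 345)
346: 6.6  (via 335)
330: 6.8  (via 328)
322: 7.7  (via 330)
Shortest route: 301–335–345–328–330–322 = 7.7 s.

7.7 s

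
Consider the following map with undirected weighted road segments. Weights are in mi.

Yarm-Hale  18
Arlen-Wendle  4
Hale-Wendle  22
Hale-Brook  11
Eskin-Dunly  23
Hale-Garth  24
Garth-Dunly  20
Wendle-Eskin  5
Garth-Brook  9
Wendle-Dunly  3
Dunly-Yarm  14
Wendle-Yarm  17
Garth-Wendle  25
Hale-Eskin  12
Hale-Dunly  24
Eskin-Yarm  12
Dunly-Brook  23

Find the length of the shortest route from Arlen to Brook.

Shortest distances from Arlen:
Arlen: 0
Wendle: 4  (via Arlen)
Dunly: 7  (via Wendle)
Eskin: 9  (via Wendle)
Yarm: 21  (via Wendle)
Hale: 21  (via Eskin)
Garth: 27  (via Dunly)
Brook: 30  (via Dunly)
Shortest route: Arlen–Wendle–Dunly–Brook = 30 mi.

30 mi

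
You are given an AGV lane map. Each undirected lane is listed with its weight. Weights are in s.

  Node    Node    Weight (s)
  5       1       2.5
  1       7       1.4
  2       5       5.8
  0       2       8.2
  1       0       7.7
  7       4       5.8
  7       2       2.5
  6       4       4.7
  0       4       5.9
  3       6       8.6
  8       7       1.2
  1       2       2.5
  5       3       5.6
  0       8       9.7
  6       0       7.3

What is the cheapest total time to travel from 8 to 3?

Candidate routes:
8 → 7 → 1 → 5 → 3: 1.2+1.4+2.5+5.6 = 10.7
8 → 7 → 2 → 1 → 5 → 3: 1.2+2.5+2.5+2.5+5.6 = 14.3
Cheapest is 8 → 7 → 1 → 5 → 3 at 10.7 s.

10.7 s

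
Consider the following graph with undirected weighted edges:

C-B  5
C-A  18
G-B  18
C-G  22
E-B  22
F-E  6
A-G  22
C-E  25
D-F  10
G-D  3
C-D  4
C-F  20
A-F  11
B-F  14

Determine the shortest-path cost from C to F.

Compare a few routes:
C → D → F: 4+10 = 14
C → A → F: 18+11 = 29
C → B → F: 5+14 = 19
C → F: 20 = 20
The minimum is 14 via C → D → F.

14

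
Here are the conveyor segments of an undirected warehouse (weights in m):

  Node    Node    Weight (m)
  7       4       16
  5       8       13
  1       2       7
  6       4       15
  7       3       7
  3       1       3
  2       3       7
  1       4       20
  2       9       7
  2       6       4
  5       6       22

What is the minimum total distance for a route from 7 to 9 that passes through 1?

Best 7 to 1: 7–3–1 costing 10
Shortest 1→9: 1–2–9 = 14
Total via 1: 10 + 14 = 24 m.

24 m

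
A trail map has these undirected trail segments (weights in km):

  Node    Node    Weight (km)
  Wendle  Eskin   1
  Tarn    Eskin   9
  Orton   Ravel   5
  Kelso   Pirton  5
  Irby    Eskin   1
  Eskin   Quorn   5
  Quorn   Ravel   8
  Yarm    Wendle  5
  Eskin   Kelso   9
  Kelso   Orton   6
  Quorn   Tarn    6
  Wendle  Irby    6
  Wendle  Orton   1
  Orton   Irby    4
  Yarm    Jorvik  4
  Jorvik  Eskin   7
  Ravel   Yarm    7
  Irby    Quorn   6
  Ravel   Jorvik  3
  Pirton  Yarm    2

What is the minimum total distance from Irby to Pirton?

9 km

Running Dijkstra from Irby:
Irby: 0
Eskin: 1  (via Irby)
Wendle: 2  (via Eskin)
Orton: 3  (via Wendle)
Quorn: 6  (via Irby)
Yarm: 7  (via Wendle)
Ravel: 8  (via Orton)
Jorvik: 8  (via Eskin)
Pirton: 9  (via Yarm)
Shortest route: Irby–Eskin–Wendle–Yarm–Pirton = 9 km.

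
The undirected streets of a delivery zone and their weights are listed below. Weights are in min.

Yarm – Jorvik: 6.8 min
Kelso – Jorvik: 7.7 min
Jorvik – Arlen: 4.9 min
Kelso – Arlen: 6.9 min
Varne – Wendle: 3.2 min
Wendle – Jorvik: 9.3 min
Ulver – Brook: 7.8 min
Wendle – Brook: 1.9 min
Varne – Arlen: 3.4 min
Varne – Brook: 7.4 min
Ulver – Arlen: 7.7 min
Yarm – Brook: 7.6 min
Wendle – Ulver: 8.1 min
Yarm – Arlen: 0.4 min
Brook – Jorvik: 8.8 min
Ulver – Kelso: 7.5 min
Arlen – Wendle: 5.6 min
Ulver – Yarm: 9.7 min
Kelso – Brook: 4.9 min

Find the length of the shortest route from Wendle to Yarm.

6 min

Candidate routes:
Wendle - Arlen - Yarm: 5.6+0.4 = 6
Wendle - Varne - Arlen - Yarm: 3.2+3.4+0.4 = 7
The minimum is 6 min via Wendle - Arlen - Yarm.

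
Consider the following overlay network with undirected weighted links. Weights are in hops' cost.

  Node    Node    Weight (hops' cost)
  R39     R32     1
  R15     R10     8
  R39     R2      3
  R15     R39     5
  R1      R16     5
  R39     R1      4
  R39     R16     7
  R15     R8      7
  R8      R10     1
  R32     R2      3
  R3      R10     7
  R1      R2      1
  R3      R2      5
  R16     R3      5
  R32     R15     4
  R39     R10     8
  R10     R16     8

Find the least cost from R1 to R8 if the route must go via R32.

14 hops' cost

Shortest R1→R32: R1–R2–R32 = 4
Shortest R32→R8: R32–R39–R10–R8 = 10
Total via R32: 4 + 10 = 14 hops' cost.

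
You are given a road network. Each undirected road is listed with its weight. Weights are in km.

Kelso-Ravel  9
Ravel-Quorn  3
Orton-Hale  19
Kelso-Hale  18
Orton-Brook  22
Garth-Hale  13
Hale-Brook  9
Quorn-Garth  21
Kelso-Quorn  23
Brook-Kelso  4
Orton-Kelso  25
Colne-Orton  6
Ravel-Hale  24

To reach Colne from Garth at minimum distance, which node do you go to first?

Compare a few routes:
Garth → Hale → Brook → Kelso → Orton → Colne: 13+9+4+25+6 = 57
Garth → Hale → Orton → Colne: 13+19+6 = 38
Garth → Hale → Brook → Orton → Colne: 13+9+22+6 = 50
Cheapest is Garth → Hale → Orton → Colne at 38 km.
So from Garth the first move is to Hale.

Hale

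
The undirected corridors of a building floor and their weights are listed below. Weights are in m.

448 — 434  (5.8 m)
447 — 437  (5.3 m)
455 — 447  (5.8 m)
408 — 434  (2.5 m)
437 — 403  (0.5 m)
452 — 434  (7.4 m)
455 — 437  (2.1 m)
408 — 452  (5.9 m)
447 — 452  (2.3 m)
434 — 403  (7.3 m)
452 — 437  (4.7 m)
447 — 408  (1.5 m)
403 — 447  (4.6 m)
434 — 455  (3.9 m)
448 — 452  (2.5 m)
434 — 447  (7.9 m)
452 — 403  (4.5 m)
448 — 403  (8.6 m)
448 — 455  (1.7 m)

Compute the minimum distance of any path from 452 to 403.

Enumerating some paths:
452 → 437 → 403: 4.7+0.5 = 5.2
452 → 403: 4.5 = 4.5
The minimum is 4.5 m via 452 → 403.

4.5 m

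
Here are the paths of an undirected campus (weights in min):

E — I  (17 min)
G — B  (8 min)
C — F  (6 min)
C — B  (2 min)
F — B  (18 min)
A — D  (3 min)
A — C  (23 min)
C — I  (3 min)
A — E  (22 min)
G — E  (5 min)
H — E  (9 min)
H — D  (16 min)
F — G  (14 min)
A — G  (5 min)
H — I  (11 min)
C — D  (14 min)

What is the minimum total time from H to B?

16 min

Settle nodes by increasing distance from H:
H: 0
E: 9  (via H)
I: 11  (via H)
C: 14  (via I)
G: 14  (via E)
B: 16  (via C)
Shortest route: H → I → C → B = 16 min.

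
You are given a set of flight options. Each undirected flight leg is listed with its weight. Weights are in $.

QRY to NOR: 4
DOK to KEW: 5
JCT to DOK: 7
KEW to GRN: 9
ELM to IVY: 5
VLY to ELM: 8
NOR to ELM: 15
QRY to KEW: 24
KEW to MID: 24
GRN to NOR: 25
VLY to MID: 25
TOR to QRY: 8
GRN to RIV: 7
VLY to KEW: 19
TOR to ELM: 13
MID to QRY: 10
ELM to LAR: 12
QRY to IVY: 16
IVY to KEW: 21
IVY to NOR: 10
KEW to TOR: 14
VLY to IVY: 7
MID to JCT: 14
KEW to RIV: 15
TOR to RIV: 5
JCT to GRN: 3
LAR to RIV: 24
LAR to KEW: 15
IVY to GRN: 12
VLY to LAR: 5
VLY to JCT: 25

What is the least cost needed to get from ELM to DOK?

$27

Shortest distances from ELM:
ELM: 0
IVY: 5  (via ELM)
VLY: 8  (via ELM)
LAR: 12  (via ELM)
TOR: 13  (via ELM)
NOR: 15  (via ELM)
GRN: 17  (via IVY)
RIV: 18  (via TOR)
QRY: 19  (via NOR)
JCT: 20  (via GRN)
KEW: 26  (via IVY)
DOK: 27  (via JCT)
Shortest route: ELM → IVY → GRN → JCT → DOK = $27.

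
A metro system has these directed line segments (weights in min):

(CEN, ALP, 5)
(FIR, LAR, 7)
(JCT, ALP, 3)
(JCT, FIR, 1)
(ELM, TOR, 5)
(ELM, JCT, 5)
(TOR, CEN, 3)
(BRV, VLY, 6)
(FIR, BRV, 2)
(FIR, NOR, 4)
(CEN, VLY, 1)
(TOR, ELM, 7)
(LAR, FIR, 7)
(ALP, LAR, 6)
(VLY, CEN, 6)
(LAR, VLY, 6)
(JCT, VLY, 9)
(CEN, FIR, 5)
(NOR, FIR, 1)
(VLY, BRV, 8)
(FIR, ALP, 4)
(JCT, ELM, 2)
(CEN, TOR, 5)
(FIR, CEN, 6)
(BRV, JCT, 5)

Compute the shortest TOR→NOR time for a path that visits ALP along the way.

Best TOR to ALP: TOR → CEN → ALP costing 8
Shortest ALP→NOR: ALP → LAR → FIR → NOR = 17
Total via ALP: 8 + 17 = 25 min.

25 min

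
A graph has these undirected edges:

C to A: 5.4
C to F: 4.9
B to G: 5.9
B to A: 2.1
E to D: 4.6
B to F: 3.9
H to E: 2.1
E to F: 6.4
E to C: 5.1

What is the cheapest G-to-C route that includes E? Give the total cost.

Shortest G→E: G–B–F–E = 16.2
Best E to C: E–C costing 5.1
Total via E: 16.2 + 5.1 = 21.3.

21.3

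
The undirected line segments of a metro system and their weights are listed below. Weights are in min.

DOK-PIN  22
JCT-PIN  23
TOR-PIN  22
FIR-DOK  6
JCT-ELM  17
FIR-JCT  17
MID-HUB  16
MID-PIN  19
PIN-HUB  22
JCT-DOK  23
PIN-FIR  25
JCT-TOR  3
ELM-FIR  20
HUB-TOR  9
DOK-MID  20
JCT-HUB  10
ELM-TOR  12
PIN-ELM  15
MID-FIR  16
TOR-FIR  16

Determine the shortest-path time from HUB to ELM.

21 min

Candidate routes:
HUB–JCT–TOR–ELM: 10+3+12 = 25
HUB–JCT–ELM: 10+17 = 27
HUB–TOR–ELM: 9+12 = 21
HUB–TOR–JCT–ELM: 9+3+17 = 29
The minimum is 21 min via HUB–TOR–ELM.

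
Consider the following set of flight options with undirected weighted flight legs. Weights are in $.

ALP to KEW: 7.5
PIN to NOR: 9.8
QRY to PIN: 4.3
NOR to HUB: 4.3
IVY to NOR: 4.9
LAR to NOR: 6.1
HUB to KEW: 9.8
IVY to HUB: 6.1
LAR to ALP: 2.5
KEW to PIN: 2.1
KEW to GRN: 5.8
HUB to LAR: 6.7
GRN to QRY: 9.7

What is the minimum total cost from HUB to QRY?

Running Dijkstra from HUB:
HUB: 0
NOR: 4.3  (via HUB)
IVY: 6.1  (via HUB)
LAR: 6.7  (via HUB)
ALP: 9.2  (via LAR)
KEW: 9.8  (via HUB)
PIN: 11.9  (via KEW)
GRN: 15.6  (via KEW)
QRY: 16.2  (via PIN)
Shortest route: HUB → KEW → PIN → QRY = $16.2.

$16.2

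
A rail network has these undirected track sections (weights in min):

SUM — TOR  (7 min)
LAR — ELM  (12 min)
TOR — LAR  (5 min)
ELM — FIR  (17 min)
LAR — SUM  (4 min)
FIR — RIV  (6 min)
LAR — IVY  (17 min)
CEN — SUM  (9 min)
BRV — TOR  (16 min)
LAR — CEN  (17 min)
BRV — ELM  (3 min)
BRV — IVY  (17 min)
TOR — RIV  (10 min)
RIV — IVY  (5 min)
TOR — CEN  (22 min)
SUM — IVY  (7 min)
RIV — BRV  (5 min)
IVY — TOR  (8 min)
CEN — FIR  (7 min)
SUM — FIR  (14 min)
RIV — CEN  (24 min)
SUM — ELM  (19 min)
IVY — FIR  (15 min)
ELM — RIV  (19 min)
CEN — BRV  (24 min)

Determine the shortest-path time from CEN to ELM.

Enumerating some paths:
CEN–FIR–RIV–BRV–ELM: 7+6+5+3 = 21
CEN–FIR–ELM: 7+17 = 24
The minimum is 21 min via CEN–FIR–RIV–BRV–ELM.

21 min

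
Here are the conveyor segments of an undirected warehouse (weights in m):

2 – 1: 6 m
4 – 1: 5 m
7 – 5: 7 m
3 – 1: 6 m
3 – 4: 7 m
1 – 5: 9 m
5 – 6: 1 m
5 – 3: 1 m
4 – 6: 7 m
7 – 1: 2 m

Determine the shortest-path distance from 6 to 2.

14 m

Running Dijkstra from 6:
6: 0
5: 1  (via 6)
3: 2  (via 5)
4: 7  (via 6)
1: 8  (via 3)
7: 8  (via 5)
2: 14  (via 1)
Shortest route: 6 → 5 → 3 → 1 → 2 = 14 m.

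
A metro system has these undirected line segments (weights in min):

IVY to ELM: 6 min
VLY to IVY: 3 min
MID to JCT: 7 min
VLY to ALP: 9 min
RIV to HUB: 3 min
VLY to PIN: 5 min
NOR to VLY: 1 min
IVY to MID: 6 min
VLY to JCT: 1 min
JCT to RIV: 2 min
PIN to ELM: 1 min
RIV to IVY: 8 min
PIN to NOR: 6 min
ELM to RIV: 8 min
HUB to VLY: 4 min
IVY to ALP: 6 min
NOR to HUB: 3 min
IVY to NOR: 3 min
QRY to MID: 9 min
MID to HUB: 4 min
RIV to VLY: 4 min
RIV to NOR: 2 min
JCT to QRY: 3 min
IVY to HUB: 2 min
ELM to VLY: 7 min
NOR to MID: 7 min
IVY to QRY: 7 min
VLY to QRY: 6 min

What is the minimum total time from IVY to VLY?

3 min

Candidate routes:
IVY - NOR - VLY: 3+1 = 4
IVY - VLY: 3 = 3
IVY - HUB - VLY: 2+4 = 6
Cheapest is IVY - VLY at 3 min.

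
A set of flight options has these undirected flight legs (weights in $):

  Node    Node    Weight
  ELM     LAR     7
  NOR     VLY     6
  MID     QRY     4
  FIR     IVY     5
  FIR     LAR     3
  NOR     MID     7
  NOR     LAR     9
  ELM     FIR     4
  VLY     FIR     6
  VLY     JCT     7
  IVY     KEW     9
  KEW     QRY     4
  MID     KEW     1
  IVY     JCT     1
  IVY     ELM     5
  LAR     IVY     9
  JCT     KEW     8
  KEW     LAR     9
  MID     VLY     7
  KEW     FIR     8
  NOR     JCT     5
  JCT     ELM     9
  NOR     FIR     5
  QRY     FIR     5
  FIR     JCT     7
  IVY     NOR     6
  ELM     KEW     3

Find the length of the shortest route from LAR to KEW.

$9

Running Dijkstra from LAR:
LAR: 0
FIR: 3  (via LAR)
ELM: 7  (via LAR)
QRY: 8  (via FIR)
NOR: 8  (via FIR)
IVY: 8  (via FIR)
KEW: 9  (via LAR)
Shortest route: LAR → KEW = $9.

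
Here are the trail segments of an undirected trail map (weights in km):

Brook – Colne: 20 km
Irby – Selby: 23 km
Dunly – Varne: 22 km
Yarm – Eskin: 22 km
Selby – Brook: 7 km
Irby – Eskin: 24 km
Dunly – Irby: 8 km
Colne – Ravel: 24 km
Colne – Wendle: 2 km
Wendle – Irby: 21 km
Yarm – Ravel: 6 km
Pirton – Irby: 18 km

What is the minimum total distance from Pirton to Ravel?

65 km

Compare a few routes:
Pirton–Irby–Eskin–Yarm–Ravel: 18+24+22+6 = 70
Pirton–Irby–Wendle–Colne–Ravel: 18+21+2+24 = 65
Pirton–Irby–Selby–Brook–Colne–Ravel: 18+23+7+20+24 = 92
The minimum is 65 km via Pirton–Irby–Wendle–Colne–Ravel.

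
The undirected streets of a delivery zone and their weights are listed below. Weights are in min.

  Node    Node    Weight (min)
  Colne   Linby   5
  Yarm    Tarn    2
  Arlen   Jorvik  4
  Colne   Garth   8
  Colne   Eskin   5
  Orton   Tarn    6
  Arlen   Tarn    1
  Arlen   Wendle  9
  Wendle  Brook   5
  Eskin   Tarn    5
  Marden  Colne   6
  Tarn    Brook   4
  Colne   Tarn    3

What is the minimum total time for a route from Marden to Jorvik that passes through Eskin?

21 min

Best Marden to Eskin: Marden–Colne–Eskin costing 11
Best Eskin to Jorvik: Eskin–Tarn–Arlen–Jorvik costing 10
Total via Eskin: 11 + 10 = 21 min.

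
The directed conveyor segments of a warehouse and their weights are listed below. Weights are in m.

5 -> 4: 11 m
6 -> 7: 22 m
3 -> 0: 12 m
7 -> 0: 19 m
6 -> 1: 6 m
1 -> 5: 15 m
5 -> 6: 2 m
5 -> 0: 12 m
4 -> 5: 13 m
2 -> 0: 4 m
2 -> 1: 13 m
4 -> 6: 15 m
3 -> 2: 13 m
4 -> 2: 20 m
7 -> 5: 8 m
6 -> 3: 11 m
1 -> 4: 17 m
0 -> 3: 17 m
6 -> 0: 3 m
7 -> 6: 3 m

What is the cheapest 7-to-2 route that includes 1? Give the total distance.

Shortest 7→1: 7–6–1 = 9
Best 1 to 2: 1–4–2 costing 37
Total via 1: 9 + 37 = 46 m.

46 m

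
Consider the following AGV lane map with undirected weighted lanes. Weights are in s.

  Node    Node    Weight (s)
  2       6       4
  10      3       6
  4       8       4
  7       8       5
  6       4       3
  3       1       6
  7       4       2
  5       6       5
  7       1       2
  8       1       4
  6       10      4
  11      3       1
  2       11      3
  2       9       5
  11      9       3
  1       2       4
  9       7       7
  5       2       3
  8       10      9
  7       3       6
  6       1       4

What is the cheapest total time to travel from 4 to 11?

9 s

Compare a few routes:
4 → 7 → 1 → 3 → 11: 2+2+6+1 = 11
4 → 6 → 2 → 11: 3+4+3 = 10
4 → 7 → 3 → 11: 2+6+1 = 9
The minimum is 9 s via 4 → 7 → 3 → 11.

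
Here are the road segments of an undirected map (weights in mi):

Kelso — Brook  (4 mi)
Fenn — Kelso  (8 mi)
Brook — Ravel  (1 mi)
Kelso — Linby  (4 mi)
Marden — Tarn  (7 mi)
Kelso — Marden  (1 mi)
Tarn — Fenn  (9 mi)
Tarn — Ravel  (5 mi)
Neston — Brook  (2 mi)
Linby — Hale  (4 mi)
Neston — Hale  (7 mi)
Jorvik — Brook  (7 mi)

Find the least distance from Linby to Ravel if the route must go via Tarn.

17 mi

Best Linby to Tarn: Linby → Kelso → Marden → Tarn costing 12
Shortest Tarn→Ravel: Tarn → Ravel = 5
Total via Tarn: 12 + 5 = 17 mi.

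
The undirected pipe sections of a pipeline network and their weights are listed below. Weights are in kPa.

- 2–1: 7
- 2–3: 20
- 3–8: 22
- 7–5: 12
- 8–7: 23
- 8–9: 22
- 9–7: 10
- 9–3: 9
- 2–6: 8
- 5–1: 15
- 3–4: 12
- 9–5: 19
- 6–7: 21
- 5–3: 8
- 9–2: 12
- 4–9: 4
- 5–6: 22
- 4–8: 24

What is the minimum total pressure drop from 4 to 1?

23 kPa

Settle nodes by increasing distance from 4:
4: 0
9: 4  (via 4)
3: 12  (via 4)
7: 14  (via 9)
2: 16  (via 9)
5: 20  (via 3)
1: 23  (via 2)
Shortest route: 4–9–2–1 = 23 kPa.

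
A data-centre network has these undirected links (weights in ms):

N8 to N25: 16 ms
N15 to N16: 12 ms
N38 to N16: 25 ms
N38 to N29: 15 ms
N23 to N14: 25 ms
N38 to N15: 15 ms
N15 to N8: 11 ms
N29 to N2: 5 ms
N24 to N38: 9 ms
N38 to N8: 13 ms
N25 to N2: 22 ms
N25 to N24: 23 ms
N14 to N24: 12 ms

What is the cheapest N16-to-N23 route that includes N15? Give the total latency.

73 ms

Best N16 to N15: N16 → N15 costing 12
Shortest N15→N23: N15 → N38 → N24 → N14 → N23 = 61
Total via N15: 12 + 61 = 73 ms.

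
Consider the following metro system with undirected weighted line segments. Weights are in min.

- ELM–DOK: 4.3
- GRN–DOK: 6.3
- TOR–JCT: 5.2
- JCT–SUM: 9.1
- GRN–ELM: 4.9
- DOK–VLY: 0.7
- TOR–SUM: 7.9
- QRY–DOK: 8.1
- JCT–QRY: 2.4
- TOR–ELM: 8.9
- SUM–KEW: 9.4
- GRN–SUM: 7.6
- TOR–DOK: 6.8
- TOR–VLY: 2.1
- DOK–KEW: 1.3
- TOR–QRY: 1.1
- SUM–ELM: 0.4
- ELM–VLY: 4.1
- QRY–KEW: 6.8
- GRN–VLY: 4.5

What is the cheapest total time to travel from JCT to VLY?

5.6 min

Settle nodes by increasing distance from JCT:
JCT: 0
QRY: 2.4  (via JCT)
TOR: 3.5  (via QRY)
VLY: 5.6  (via TOR)
Shortest route: JCT → QRY → TOR → VLY = 5.6 min.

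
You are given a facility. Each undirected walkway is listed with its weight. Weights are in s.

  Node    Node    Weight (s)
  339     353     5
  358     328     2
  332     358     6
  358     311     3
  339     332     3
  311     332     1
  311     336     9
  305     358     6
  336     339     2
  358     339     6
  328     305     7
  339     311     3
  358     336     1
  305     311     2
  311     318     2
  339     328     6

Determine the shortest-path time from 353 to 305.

Shortest distances from 353:
353: 0
339: 5  (via 353)
336: 7  (via 339)
358: 8  (via 336)
311: 8  (via 339)
332: 8  (via 339)
318: 10  (via 311)
305: 10  (via 311)
Shortest route: 353 → 339 → 311 → 305 = 10 s.

10 s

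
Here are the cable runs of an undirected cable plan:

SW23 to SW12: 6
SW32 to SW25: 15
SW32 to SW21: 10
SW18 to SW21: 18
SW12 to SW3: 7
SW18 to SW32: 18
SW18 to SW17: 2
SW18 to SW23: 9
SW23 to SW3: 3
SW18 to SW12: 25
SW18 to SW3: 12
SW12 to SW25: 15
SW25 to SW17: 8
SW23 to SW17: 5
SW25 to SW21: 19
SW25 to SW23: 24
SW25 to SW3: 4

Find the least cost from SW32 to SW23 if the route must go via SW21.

Shortest SW32→SW21: SW32 → SW21 = 10
Shortest SW21→SW23: SW21 → SW18 → SW17 → SW23 = 25
Total via SW21: 10 + 25 = 35.

35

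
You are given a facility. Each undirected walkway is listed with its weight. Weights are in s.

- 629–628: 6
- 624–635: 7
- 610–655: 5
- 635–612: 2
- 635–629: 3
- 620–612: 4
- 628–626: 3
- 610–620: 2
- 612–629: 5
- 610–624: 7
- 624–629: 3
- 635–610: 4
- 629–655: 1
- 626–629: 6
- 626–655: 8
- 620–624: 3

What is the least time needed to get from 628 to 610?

12 s

Running Dijkstra from 628:
628: 0
626: 3  (via 628)
629: 6  (via 628)
655: 7  (via 629)
635: 9  (via 629)
624: 9  (via 629)
612: 11  (via 629)
620: 12  (via 624)
610: 12  (via 655)
Shortest route: 628 → 629 → 655 → 610 = 12 s.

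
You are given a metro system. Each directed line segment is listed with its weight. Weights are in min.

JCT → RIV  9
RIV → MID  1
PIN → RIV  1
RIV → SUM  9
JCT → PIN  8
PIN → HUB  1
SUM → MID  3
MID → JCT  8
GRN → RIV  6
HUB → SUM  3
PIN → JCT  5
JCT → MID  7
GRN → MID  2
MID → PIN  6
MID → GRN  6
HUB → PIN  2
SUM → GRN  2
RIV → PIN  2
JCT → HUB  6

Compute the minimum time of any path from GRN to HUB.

9 min

Running Dijkstra from GRN:
GRN: 0
MID: 2  (via GRN)
RIV: 6  (via GRN)
PIN: 8  (via MID)
HUB: 9  (via PIN)
Shortest route: GRN → MID → PIN → HUB = 9 min.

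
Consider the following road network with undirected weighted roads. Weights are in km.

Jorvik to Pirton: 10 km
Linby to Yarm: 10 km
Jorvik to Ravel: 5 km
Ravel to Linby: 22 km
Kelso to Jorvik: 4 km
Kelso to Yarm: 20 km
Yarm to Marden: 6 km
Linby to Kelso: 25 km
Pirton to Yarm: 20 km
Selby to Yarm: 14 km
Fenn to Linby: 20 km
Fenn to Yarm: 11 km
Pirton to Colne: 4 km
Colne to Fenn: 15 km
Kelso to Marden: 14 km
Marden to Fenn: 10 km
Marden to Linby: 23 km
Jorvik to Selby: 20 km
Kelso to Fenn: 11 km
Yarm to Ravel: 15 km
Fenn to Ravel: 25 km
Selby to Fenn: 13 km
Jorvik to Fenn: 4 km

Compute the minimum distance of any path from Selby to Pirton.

Shortest distances from Selby:
Selby: 0
Fenn: 13  (via Selby)
Yarm: 14  (via Selby)
Jorvik: 17  (via Fenn)
Marden: 20  (via Yarm)
Kelso: 21  (via Jorvik)
Ravel: 22  (via Jorvik)
Linby: 24  (via Yarm)
Pirton: 27  (via Jorvik)
Shortest route: Selby → Fenn → Jorvik → Pirton = 27 km.

27 km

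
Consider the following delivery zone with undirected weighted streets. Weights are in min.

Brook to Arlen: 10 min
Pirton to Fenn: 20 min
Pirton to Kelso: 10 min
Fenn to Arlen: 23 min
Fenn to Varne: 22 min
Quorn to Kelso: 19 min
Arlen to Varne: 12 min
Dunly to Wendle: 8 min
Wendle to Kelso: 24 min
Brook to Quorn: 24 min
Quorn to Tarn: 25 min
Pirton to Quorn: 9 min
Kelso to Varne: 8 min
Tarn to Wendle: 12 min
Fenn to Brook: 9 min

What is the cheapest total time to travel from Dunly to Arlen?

Enumerating some paths:
Dunly - Wendle - Tarn - Quorn - Brook - Arlen: 8+12+25+24+10 = 79
Dunly - Wendle - Kelso - Varne - Arlen: 8+24+8+12 = 52
The minimum is 52 min via Dunly - Wendle - Kelso - Varne - Arlen.

52 min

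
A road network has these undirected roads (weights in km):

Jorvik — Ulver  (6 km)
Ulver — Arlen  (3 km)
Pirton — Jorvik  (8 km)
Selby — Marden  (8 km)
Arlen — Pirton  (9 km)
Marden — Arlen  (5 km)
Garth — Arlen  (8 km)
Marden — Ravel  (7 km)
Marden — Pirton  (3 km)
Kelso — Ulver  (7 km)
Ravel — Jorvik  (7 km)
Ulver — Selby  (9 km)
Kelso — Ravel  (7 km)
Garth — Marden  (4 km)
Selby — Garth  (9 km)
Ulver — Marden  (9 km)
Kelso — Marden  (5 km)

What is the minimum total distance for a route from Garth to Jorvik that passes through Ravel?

Best Garth to Ravel: Garth–Marden–Ravel costing 11
Shortest Ravel→Jorvik: Ravel–Jorvik = 7
Total via Ravel: 11 + 7 = 18 km.

18 km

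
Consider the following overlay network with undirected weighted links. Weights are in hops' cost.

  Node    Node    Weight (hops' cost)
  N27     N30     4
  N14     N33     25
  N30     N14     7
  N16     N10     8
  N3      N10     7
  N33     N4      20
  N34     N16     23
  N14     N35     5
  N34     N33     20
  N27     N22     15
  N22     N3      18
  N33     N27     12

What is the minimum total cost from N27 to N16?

Compare a few routes:
N27–N30–N14–N33–N34–N16: 4+7+25+20+23 = 79
N27–N33–N34–N16: 12+20+23 = 55
N27–N22–N3–N10–N16: 15+18+7+8 = 48
Cheapest is N27–N22–N3–N10–N16 at 48 hops' cost.

48 hops' cost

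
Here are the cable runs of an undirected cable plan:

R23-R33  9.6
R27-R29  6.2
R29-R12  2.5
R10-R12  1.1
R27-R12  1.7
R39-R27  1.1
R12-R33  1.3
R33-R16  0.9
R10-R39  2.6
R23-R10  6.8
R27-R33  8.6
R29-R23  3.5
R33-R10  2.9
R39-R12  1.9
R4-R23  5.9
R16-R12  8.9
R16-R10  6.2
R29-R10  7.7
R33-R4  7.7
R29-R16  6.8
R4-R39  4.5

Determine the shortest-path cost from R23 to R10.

Enumerating some paths:
R23 - R29 - R12 - R33 - R10: 3.5+2.5+1.3+2.9 = 10.2
R23 - R29 - R12 - R39 - R10: 3.5+2.5+1.9+2.6 = 10.5
R23 - R10: 6.8 = 6.8
R23 - R29 - R12 - R10: 3.5+2.5+1.1 = 7.1
The minimum is 6.8 via R23 - R10.

6.8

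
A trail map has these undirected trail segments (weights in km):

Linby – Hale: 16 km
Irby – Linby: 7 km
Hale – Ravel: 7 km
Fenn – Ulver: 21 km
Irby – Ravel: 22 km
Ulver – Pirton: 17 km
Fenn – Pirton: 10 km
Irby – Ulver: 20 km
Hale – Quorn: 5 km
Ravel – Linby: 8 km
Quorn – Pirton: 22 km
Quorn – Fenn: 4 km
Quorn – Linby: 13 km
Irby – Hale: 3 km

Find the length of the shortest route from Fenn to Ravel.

Compare a few routes:
Fenn - Quorn - Linby - Ravel: 4+13+8 = 25
Fenn - Quorn - Hale - Linby - Ravel: 4+5+16+8 = 33
Fenn - Quorn - Hale - Ravel: 4+5+7 = 16
Fenn - Quorn - Hale - Irby - Linby - Ravel: 4+5+3+7+8 = 27
Cheapest is Fenn - Quorn - Hale - Ravel at 16 km.

16 km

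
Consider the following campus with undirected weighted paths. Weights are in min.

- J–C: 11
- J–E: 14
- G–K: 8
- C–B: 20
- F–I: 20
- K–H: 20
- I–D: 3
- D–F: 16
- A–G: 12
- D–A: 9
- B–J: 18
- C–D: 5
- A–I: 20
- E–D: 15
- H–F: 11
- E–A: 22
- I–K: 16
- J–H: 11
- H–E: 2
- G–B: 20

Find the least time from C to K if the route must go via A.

34 min

Shortest C→A: C–D–A = 14
Best A to K: A–G–K costing 20
Total via A: 14 + 20 = 34 min.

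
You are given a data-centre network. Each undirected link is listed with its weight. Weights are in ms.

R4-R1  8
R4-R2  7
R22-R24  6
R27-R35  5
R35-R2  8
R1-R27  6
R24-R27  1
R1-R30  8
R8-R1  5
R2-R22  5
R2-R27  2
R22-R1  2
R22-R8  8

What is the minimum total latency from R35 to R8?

Shortest distances from R35:
R35: 0
R27: 5  (via R35)
R24: 6  (via R27)
R2: 7  (via R27)
R1: 11  (via R27)
R22: 12  (via R24)
R4: 14  (via R2)
R8: 16  (via R1)
Shortest route: R35 → R27 → R1 → R8 = 16 ms.

16 ms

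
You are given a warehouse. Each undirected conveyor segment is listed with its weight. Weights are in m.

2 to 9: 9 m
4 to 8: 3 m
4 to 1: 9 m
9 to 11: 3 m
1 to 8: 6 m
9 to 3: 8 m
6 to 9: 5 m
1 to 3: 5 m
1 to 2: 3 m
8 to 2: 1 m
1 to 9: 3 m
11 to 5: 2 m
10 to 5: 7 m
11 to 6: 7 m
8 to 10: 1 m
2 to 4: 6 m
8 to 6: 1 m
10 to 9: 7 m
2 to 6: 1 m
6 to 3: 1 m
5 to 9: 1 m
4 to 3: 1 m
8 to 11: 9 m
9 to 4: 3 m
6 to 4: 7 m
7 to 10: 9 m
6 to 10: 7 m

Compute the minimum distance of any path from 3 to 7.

Settle nodes by increasing distance from 3:
3: 0
4: 1  (via 3)
6: 1  (via 3)
2: 2  (via 6)
8: 2  (via 6)
10: 3  (via 8)
9: 4  (via 4)
1: 5  (via 3)
5: 5  (via 9)
11: 7  (via 9)
7: 12  (via 10)
Shortest route: 3 → 6 → 8 → 10 → 7 = 12 m.

12 m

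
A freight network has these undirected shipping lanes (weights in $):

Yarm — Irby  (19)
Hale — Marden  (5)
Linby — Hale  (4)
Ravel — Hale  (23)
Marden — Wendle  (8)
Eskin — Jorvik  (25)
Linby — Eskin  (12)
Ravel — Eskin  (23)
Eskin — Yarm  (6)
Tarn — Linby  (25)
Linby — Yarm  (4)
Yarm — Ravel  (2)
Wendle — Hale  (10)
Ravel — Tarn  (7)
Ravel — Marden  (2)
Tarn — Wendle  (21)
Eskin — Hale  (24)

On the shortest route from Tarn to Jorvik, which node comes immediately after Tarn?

Ravel

Candidate routes:
Tarn → Ravel → Yarm → Linby → Eskin → Jorvik: 7+2+4+12+25 = 50
Tarn → Ravel → Marden → Hale → Linby → Yarm → Eskin → Jorvik: 7+2+5+4+4+6+25 = 53
Tarn → Ravel → Yarm → Eskin → Jorvik: 7+2+6+25 = 40
The minimum is $40 via Tarn → Ravel → Yarm → Eskin → Jorvik.
So from Tarn the first move is to Ravel.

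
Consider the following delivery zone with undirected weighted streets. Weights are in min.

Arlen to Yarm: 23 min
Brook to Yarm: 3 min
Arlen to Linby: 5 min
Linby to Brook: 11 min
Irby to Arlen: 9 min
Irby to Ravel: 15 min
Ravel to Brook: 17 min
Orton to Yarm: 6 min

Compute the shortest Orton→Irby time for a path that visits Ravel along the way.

41 min

Shortest Orton→Ravel: Orton → Yarm → Brook → Ravel = 26
Shortest Ravel→Irby: Ravel → Irby = 15
Total via Ravel: 26 + 15 = 41 min.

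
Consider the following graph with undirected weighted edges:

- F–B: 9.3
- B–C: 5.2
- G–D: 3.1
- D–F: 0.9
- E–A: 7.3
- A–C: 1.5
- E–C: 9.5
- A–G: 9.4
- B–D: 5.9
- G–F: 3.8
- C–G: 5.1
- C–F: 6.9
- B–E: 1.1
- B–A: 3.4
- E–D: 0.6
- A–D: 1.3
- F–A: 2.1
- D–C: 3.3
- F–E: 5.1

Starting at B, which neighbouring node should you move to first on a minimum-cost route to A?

Compare a few routes:
B–E–D–F–A: 1.1+0.6+0.9+2.1 = 4.7
B–A: 3.4 = 3.4
B–E–D–A: 1.1+0.6+1.3 = 3
Cheapest is B–E–D–A at 3.
So from B the first move is to E.

E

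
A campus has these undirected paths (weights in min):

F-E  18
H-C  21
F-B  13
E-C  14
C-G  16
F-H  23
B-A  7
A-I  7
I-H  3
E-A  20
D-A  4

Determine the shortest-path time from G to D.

Shortest distances from G:
G: 0
C: 16  (via G)
E: 30  (via C)
H: 37  (via C)
I: 40  (via H)
A: 47  (via I)
F: 48  (via E)
D: 51  (via A)
Shortest route: G–C–H–I–A–D = 51 min.

51 min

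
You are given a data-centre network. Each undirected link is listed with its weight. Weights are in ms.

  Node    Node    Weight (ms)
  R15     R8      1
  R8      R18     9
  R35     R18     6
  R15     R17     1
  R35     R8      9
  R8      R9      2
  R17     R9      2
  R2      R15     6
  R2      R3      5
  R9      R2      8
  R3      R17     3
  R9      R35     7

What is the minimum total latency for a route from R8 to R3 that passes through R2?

Best R8 to R2: R8 → R15 → R2 costing 7
Shortest R2→R3: R2 → R3 = 5
Total via R2: 7 + 5 = 12 ms.

12 ms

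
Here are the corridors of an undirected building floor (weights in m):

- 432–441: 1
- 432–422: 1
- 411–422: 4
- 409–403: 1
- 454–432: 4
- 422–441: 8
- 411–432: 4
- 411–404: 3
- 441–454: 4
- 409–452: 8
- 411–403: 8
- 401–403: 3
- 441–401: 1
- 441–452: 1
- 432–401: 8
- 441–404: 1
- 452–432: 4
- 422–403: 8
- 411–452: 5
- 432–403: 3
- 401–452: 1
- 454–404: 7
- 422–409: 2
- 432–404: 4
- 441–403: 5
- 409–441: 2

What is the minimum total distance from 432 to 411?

Settle nodes by increasing distance from 432:
432: 0
441: 1  (via 432)
422: 1  (via 432)
401: 2  (via 441)
452: 2  (via 441)
404: 2  (via 441)
403: 3  (via 432)
409: 3  (via 441)
411: 4  (via 432)
Shortest route: 432–411 = 4 m.

4 m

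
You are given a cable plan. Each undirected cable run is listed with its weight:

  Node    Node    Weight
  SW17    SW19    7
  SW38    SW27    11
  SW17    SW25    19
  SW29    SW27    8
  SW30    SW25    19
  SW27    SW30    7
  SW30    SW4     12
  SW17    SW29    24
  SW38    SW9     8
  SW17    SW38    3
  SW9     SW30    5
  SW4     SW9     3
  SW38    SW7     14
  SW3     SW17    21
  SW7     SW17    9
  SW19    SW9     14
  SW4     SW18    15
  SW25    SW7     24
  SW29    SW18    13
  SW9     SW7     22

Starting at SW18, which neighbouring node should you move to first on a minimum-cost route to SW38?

SW4

Compare a few routes:
SW18 → SW29 → SW27 → SW38: 13+8+11 = 32
SW18 → SW4 → SW9 → SW38: 15+3+8 = 26
Cheapest is SW18 → SW4 → SW9 → SW38 at 26.
So from SW18 the first move is to SW4.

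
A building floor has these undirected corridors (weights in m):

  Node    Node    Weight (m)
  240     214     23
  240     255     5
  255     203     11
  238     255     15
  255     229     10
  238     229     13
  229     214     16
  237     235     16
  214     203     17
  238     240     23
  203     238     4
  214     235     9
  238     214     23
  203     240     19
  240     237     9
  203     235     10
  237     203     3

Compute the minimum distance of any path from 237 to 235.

13 m

Enumerating some paths:
237 → 203 → 235: 3+10 = 13
237 → 235: 16 = 16
237 → 203 → 214 → 235: 3+17+9 = 29
The minimum is 13 m via 237 → 203 → 235.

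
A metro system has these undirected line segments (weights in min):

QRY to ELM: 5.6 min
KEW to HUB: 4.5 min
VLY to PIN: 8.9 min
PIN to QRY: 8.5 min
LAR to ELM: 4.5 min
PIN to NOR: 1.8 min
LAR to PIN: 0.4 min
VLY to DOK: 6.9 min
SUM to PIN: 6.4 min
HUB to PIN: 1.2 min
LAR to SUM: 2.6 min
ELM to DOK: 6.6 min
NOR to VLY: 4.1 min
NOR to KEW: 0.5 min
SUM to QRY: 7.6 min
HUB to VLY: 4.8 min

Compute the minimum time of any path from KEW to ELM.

Shortest distances from KEW:
KEW: 0
NOR: 0.5  (via KEW)
PIN: 2.3  (via NOR)
LAR: 2.7  (via PIN)
HUB: 3.5  (via PIN)
VLY: 4.6  (via NOR)
SUM: 5.3  (via LAR)
ELM: 7.2  (via LAR)
Shortest route: KEW → NOR → PIN → LAR → ELM = 7.2 min.

7.2 min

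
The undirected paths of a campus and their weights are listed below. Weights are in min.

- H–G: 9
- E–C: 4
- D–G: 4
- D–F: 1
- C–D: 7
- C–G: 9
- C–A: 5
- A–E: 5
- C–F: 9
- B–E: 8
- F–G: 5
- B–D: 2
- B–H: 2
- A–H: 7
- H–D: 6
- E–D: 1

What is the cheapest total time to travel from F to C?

Running Dijkstra from F:
F: 0
D: 1  (via F)
E: 2  (via D)
B: 3  (via D)
G: 5  (via F)
H: 5  (via B)
C: 6  (via E)
Shortest route: F–D–E–C = 6 min.

6 min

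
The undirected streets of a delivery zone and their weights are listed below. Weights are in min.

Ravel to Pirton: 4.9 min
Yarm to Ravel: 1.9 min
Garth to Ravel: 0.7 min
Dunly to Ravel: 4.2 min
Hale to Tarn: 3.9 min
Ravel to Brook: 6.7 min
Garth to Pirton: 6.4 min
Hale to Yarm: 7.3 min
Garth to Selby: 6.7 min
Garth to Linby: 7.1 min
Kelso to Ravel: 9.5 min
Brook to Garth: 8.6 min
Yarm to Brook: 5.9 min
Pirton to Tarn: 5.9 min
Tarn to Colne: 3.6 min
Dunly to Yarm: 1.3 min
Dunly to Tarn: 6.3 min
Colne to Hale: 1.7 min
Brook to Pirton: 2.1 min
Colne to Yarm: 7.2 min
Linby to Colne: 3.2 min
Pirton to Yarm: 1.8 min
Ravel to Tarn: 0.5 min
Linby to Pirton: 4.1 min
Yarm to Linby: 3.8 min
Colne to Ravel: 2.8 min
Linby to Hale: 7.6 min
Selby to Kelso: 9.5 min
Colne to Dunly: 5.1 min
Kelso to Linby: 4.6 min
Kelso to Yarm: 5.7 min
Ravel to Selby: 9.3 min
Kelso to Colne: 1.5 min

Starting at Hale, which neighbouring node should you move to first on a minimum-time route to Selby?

Tarn

Enumerating some paths:
Hale → Colne → Tarn → Ravel → Garth → Selby: 1.7+3.6+0.5+0.7+6.7 = 13.2
Hale → Colne → Kelso → Selby: 1.7+1.5+9.5 = 12.7
Hale → Colne → Ravel → Garth → Selby: 1.7+2.8+0.7+6.7 = 11.9
Hale → Tarn → Ravel → Garth → Selby: 3.9+0.5+0.7+6.7 = 11.8
The minimum is 11.8 min via Hale → Tarn → Ravel → Garth → Selby.
So from Hale the first move is to Tarn.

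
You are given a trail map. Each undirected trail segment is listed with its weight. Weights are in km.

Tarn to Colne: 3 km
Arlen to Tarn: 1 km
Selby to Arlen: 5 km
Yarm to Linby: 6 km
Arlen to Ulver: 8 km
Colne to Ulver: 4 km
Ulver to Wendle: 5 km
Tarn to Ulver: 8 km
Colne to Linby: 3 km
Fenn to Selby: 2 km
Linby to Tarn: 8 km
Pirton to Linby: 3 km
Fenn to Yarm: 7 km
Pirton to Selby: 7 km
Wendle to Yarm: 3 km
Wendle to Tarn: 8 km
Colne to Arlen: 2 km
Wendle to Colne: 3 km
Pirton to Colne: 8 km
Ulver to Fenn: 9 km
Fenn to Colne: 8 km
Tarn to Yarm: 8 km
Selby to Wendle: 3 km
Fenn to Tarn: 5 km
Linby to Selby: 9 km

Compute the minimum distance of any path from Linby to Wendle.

Enumerating some paths:
Linby - Selby - Wendle: 9+3 = 12
Linby - Colne - Wendle: 3+3 = 6
Linby - Yarm - Wendle: 6+3 = 9
Linby - Colne - Ulver - Wendle: 3+4+5 = 12
Cheapest is Linby - Colne - Wendle at 6 km.

6 km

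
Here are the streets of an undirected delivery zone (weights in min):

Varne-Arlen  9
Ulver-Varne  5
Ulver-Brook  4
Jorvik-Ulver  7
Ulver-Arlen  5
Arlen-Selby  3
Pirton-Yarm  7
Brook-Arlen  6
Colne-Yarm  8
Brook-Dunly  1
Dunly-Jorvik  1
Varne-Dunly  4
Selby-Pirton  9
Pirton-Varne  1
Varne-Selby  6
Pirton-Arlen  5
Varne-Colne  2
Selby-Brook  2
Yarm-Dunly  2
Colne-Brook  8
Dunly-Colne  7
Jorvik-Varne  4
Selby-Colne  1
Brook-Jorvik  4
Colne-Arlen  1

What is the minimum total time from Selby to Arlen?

Running Dijkstra from Selby:
Selby: 0
Colne: 1  (via Selby)
Brook: 2  (via Selby)
Arlen: 2  (via Colne)
Shortest route: Selby → Colne → Arlen = 2 min.

2 min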